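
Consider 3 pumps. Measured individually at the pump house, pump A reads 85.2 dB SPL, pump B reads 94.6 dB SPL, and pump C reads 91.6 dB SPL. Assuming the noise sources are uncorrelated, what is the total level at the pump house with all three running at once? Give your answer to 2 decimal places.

96.68 dB SPL

Add the sources as powers (linear), then convert back to dB:
L_total = 10·log₁₀(10^(85.2/10) + 10^(94.6/10) + 10^(91.6/10)) = 10·log₁₀(4661000000) = 96.68 dB SPL.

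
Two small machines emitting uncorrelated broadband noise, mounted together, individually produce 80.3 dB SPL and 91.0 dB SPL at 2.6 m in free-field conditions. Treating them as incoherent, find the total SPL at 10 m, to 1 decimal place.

79.7 dB SPL

Combined at 2.6 m: 10·log₁₀(10^(80.3/10)+10^(91.0/10)) = 91.35 dB SPL.
Then apply −20·log₁₀(10/2.6) = -11.70 dB → 79.7 dB SPL.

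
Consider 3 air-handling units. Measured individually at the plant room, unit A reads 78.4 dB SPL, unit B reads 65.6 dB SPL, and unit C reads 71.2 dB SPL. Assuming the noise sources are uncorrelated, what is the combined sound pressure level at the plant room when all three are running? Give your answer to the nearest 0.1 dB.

Add the sources as powers (linear), then convert back to dB:
L_total = 10·log₁₀(10^(78.4/10) + 10^(65.6/10) + 10^(71.2/10)) = 10·log₁₀(86000000) = 79.3 dB SPL.

79.3 dB SPL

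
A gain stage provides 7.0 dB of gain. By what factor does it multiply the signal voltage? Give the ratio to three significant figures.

2.24

Voltage ratio = 10^(dB/20).
10^(7.0/20) = 10^(0.3500) = 2.24.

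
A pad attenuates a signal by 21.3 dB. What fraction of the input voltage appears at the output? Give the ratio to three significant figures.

0.0861

Voltage ratio = 10^(dB/20).
10^(-21.3/20) = 10^(-1.065) = 0.0861.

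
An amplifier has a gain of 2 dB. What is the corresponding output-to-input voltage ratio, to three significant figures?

1.26

Voltage ratio = 10^(dB/20).
10^(2/20) = 10^(0.1000) = 1.26.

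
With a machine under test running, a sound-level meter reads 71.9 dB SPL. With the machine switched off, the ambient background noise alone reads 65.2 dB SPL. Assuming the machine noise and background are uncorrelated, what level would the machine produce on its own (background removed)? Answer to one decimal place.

70.9 dB SPL

Background correction is a power subtraction:
L_src = 10·log₁₀(10^(71.9/10) − 10^(65.2/10)) = 10·log₁₀(12180000) = 70.9 dB SPL.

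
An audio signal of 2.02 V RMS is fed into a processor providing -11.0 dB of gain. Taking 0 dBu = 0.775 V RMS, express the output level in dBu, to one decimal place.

-2.7 dBu

Input level: 20·log₁₀(2.02/0.775) = 8.32 dBu.
Output: 8.32 − 11.0 = -2.7 dBu.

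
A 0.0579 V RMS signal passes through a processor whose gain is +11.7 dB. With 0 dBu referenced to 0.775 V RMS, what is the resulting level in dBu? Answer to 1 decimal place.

-10.8 dBu

Input level: 20·log₁₀(0.0579/0.775) = -22.53 dBu.
Output: -22.53 + 11.7 = -10.8 dBu.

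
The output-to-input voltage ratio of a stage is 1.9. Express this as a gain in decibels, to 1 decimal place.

5.6 dB

For a voltage ratio, dB = 20·log₁₀(V₂/V₁).
20·log₁₀(1.9) = 5.6 dB.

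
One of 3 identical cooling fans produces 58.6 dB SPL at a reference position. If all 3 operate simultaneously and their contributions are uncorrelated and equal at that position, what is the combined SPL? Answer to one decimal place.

3 equal incoherent sources raise the level by 10·log₁₀(3) = 4.77 dB.
L_total = 58.6 + 4.77 = 63.4 dB SPL.

63.4 dB SPL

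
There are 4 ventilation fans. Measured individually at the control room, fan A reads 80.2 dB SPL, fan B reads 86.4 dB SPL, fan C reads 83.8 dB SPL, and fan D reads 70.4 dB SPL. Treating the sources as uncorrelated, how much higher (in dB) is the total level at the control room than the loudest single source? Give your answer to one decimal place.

2.6 dB

Incoherent sources sum as intensities:
L_total = 10·log₁₀(10^(80.2/10) + 10^(86.4/10) + 10^(83.8/10) + 10^(70.4/10)) = 88.99 dB SPL.
Excess over the loudest (86.4 dB): 88.99 − 86.4 = 2.6 dB.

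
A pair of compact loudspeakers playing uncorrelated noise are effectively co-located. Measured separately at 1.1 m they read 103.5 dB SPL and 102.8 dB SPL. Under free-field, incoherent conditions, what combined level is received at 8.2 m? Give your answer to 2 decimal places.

Combined at 1.1 m: 10·log₁₀(10^(103.5/10)+10^(102.8/10)) = 106.174 dB SPL.
Then apply −20·log₁₀(8.2/1.1) = -17.448 dB → 88.73 dB SPL.

88.73 dB SPL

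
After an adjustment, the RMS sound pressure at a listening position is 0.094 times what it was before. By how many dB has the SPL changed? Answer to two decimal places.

-20.54 dB

Sound pressure is an amplitude quantity: ΔL = 20·log₁₀(p₂/p₁).
20·log₁₀(0.094) = -20.54 dB.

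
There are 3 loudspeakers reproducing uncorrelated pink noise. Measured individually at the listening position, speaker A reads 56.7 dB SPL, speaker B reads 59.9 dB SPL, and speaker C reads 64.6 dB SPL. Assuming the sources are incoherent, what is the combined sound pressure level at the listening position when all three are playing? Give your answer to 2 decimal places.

66.36 dB SPL

Incoherent sources sum as intensities:
L_total = 10·log₁₀(10^(56.7/10) + 10^(59.9/10) + 10^(64.6/10)) = 10·log₁₀(4329000) = 66.36 dB SPL.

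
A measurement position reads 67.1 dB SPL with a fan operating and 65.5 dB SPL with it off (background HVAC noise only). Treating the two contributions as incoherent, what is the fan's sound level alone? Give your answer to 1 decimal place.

62.0 dB SPL

Remove the background by subtracting linear intensities:
L_src = 10·log₁₀(10^(67.1/10) − 10^(65.5/10)) = 10·log₁₀(1580000) = 62.0 dB SPL.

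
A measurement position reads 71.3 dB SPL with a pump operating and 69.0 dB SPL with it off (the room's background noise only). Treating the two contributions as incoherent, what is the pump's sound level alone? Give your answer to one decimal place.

Subtract intensities: L_src = 10·log₁₀(10^(L_total/10) − 10^(L_bg/10)).
L_src = 10·log₁₀(10^(71.3/10) − 10^(69.0/10)) = 10·log₁₀(5546000) = 67.4 dB SPL.

67.4 dB SPL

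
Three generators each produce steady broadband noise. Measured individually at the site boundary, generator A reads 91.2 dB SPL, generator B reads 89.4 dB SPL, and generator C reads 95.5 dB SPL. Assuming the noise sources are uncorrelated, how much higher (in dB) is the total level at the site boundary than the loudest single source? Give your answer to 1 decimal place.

Uncorrelated sources add in intensity (power), not in dB.
L_total = 10·log₁₀(10^(91.2/10) + 10^(89.4/10) + 10^(95.5/10)) = 97.59 dB SPL.
Excess over the loudest (95.5 dB): 97.59 − 95.5 = 2.1 dB.

2.1 dB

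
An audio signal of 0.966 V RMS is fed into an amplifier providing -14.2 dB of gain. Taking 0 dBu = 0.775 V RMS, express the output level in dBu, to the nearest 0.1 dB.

-12.3 dBu

Input level: 20·log₁₀(0.966/0.775) = 1.91 dBu.
Output: 1.91 − 14.2 = -12.3 dBu.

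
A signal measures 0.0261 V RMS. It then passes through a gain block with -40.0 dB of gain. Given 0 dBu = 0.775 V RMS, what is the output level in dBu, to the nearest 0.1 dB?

Input level: 20·log₁₀(0.0261/0.775) = -29.45 dBu.
Output: -29.45 − 40.0 = -69.5 dBu.

-69.5 dBu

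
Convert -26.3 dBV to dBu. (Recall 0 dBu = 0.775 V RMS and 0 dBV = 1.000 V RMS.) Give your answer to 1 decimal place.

The offset between the scales is 20·log₁₀(0.775/1.000) = −2.214 dB.
So dBu = -26.3 + 2.214 = -24.1 dBu.

-24.1 dBu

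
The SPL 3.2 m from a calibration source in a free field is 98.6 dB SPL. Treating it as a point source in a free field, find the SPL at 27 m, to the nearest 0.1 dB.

For a point source in a free field, ΔL = −20·log₁₀(d₂/d₁).
ΔL = −20·log₁₀(27/3.2) = -18.52 dB, so L₂ = 98.6 + (-18.52) = 80.1 dB SPL.

80.1 dB SPL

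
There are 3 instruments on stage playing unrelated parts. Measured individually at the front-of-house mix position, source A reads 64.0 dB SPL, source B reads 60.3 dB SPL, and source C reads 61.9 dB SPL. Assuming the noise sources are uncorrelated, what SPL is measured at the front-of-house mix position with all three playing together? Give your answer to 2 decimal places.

67.10 dB SPL

Add the sources as powers (linear), then convert back to dB:
L_total = 10·log₁₀(10^(64.0/10) + 10^(60.3/10) + 10^(61.9/10)) = 10·log₁₀(5132000) = 67.10 dB SPL.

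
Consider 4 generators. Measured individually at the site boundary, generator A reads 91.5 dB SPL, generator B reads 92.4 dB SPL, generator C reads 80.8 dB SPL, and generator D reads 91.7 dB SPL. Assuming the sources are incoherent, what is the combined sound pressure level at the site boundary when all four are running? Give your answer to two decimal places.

96.77 dB SPL

Uncorrelated sources add in intensity (power), not in dB.
L_total = 10·log₁₀(10^(91.5/10) + 10^(92.4/10) + 10^(80.8/10) + 10^(91.7/10)) = 10·log₁₀(4750000000) = 96.77 dB SPL.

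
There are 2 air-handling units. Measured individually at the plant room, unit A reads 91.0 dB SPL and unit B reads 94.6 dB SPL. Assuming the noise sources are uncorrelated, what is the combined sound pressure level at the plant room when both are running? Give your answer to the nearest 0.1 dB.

Add the sources as powers (linear), then convert back to dB:
L_total = 10·log₁₀(10^(91.0/10) + 10^(94.6/10)) = 10·log₁₀(4143000000) = 96.2 dB SPL.

96.2 dB SPL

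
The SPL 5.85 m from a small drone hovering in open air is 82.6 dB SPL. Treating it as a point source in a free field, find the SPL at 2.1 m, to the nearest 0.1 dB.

91.5 dB SPL

Free-field point source: level drops by 20·log₁₀ of the distance ratio.
ΔL = −20·log₁₀(2.1/5.85) = 8.90 dB, so L₂ = 82.6 + (8.90) = 91.5 dB SPL.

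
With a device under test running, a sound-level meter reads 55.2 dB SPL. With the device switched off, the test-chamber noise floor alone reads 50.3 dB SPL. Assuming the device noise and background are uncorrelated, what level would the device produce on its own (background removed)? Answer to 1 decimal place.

Remove the background by subtracting linear intensities:
L_src = 10·log₁₀(10^(55.2/10) − 10^(50.3/10)) = 10·log₁₀(224000) = 53.5 dB SPL.

53.5 dB SPL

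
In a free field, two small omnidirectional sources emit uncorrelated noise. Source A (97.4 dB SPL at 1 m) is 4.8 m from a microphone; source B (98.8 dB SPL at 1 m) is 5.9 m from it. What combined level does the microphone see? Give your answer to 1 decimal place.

86.6 dB SPL

At the listener: L_A = 97.4 − 20·log₁₀(4.8) = 83.78 dB; L_B = 98.8 − 20·log₁₀(5.9) = 83.38 dB.
Combined: 10·log₁₀(10^(83.78/10)+10^(83.38/10)) = 86.6 dB SPL.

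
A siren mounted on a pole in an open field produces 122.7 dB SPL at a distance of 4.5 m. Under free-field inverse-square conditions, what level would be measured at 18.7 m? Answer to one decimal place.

110.3 dB SPL

Inverse-square spreading gives ΔL = −20·log₁₀(d₂/d₁).
ΔL = −20·log₁₀(18.7/4.5) = -12.37 dB, so L₂ = 122.7 + (-12.37) = 110.3 dB SPL.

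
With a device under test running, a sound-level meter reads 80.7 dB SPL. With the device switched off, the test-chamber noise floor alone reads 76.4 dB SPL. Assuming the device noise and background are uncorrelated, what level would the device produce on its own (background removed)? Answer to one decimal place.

78.7 dB SPL

Remove the background by subtracting linear intensities:
L_src = 10·log₁₀(10^(80.7/10) − 10^(76.4/10)) = 10·log₁₀(73840000) = 78.7 dB SPL.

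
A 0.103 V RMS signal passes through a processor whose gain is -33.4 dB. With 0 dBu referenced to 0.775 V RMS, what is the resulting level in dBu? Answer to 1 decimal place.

Input level: 20·log₁₀(0.103/0.775) = -17.53 dBu.
Output: -17.53 − 33.4 = -50.9 dBu.

-50.9 dBu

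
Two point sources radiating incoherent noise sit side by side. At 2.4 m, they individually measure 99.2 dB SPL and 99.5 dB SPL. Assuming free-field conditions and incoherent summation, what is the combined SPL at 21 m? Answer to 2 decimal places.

Combined at 2.4 m: 10·log₁₀(10^(99.2/10)+10^(99.5/10)) = 102.363 dB SPL.
Then apply −20·log₁₀(21/2.4) = -18.840 dB → 83.52 dB SPL.

83.52 dB SPL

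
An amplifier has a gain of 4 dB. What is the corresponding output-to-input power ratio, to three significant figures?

2.51

Power ratio = 10^(dB/10).
10^(4/10) = 10^(0.4000) = 2.51.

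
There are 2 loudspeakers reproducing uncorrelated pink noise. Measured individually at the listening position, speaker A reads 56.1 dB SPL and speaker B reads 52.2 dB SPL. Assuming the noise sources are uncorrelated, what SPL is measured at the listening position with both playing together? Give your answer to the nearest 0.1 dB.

57.6 dB SPL

Uncorrelated sources add in intensity (power), not in dB.
L_total = 10·log₁₀(10^(56.1/10) + 10^(52.2/10)) = 10·log₁₀(573300) = 57.6 dB SPL.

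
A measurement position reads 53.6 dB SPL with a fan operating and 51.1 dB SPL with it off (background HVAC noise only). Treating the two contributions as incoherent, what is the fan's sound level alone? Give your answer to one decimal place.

50.0 dB SPL

Background correction is a power subtraction:
L_src = 10·log₁₀(10^(53.6/10) − 10^(51.1/10)) = 10·log₁₀(100300) = 50.0 dB SPL.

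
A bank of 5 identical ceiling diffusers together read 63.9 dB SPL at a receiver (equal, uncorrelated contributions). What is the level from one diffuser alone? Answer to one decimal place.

56.9 dB SPL

5 equal incoherent sources add 10·log₁₀(5) = 6.99 dB over one source.
L_one = 63.9 − 6.99 = 56.9 dB SPL.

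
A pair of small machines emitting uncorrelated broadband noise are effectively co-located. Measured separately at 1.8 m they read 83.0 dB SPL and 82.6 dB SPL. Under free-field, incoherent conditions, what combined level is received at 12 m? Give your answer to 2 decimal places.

69.34 dB SPL

Combined at 1.8 m: 10·log₁₀(10^(83.0/10)+10^(82.6/10)) = 85.815 dB SPL.
Then apply −20·log₁₀(12/1.8) = -16.478 dB → 69.34 dB SPL.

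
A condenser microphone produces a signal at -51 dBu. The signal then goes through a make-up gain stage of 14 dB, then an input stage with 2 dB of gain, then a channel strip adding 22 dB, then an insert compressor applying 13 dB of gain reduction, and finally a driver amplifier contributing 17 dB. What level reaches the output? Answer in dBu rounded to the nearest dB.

Gain stages sum in dB:
-51 + 14 + 2 + 22 − 13 + 17 = -9 dBu.

-9 dBu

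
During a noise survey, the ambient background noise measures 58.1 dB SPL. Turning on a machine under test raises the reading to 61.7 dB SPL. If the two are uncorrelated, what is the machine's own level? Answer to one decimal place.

59.2 dB SPL

Subtract intensities: L_src = 10·log₁₀(10^(L_total/10) − 10^(L_bg/10)).
L_src = 10·log₁₀(10^(61.7/10) − 10^(58.1/10)) = 10·log₁₀(833500) = 59.2 dB SPL.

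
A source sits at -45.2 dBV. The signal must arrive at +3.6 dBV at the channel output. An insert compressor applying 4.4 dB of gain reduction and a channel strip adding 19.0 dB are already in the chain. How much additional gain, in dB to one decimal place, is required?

34.2 dB

The required make-up gain is the shortfall in the dB sum.
G = +3.6 − (-45.2) + 4.4 − 19.0 = 34.2 dB.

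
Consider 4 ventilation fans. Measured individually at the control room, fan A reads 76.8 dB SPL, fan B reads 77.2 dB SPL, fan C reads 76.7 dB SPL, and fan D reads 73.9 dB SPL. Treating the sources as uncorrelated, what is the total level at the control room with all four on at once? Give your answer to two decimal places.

Add the sources as powers (linear), then convert back to dB:
L_total = 10·log₁₀(10^(76.8/10) + 10^(77.2/10) + 10^(76.7/10) + 10^(73.9/10)) = 10·log₁₀(171700000) = 82.35 dB SPL.

82.35 dB SPL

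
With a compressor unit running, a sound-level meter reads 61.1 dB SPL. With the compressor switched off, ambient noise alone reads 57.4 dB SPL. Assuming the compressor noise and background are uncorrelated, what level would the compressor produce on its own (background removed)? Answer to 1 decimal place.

58.7 dB SPL

Background correction is a power subtraction:
L_src = 10·log₁₀(10^(61.1/10) − 10^(57.4/10)) = 10·log₁₀(738700) = 58.7 dB SPL.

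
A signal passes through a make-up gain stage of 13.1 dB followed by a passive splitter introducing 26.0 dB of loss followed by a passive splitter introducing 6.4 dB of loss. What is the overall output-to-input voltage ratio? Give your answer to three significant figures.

Net gain = 13.1 + (−26.0) + (−6.4) = -19.3 dB.
Voltage ratio = 10^(-19.3/20) = 0.108.

0.108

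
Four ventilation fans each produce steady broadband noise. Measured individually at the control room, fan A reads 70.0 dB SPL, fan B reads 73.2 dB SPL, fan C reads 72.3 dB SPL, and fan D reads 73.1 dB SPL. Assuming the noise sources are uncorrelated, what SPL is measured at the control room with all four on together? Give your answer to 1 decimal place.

78.3 dB SPL

Uncorrelated sources add in intensity (power), not in dB.
L_total = 10·log₁₀(10^(70.0/10) + 10^(73.2/10) + 10^(72.3/10) + 10^(73.1/10)) = 10·log₁₀(68290000) = 78.3 dB SPL.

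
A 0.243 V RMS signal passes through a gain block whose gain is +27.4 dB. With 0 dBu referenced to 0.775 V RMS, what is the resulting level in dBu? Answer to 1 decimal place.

Input level: 20·log₁₀(0.243/0.775) = -10.07 dBu.
Output: -10.07 + 27.4 = +17.3 dBu.

+17.3 dBu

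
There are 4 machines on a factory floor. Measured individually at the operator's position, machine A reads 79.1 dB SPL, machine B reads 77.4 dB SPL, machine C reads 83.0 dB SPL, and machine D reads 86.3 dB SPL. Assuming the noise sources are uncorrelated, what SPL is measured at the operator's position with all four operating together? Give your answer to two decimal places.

Uncorrelated sources add in intensity (power), not in dB.
L_total = 10·log₁₀(10^(79.1/10) + 10^(77.4/10) + 10^(83.0/10) + 10^(86.3/10)) = 10·log₁₀(762300000) = 88.82 dB SPL.

88.82 dB SPL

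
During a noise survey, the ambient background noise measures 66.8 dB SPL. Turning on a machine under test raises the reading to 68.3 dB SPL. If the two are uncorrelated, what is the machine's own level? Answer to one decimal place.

63.0 dB SPL

Subtract intensities: L_src = 10·log₁₀(10^(L_total/10) − 10^(L_bg/10)).
L_src = 10·log₁₀(10^(68.3/10) − 10^(66.8/10)) = 10·log₁₀(1975000) = 63.0 dB SPL.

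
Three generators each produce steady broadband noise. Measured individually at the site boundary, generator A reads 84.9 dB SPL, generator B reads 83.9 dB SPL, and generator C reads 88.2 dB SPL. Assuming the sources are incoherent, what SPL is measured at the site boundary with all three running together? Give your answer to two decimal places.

90.85 dB SPL

Incoherent sources sum as intensities:
L_total = 10·log₁₀(10^(84.9/10) + 10^(83.9/10) + 10^(88.2/10)) = 10·log₁₀(1215000000) = 90.85 dB SPL.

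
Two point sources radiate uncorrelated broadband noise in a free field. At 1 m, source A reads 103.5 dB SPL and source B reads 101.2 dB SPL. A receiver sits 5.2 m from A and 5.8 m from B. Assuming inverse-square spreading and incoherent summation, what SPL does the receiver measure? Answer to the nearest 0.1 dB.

90.9 dB SPL

At the listener: L_A = 103.5 − 20·log₁₀(5.2) = 89.18 dB; L_B = 101.2 − 20·log₁₀(5.8) = 85.93 dB.
Combined: 10·log₁₀(10^(89.18/10)+10^(85.93/10)) = 90.9 dB SPL.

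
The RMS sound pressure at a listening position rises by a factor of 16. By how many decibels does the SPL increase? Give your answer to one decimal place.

SPL change from a pressure ratio uses the 20·log₁₀ form:
20·log₁₀(16) = 24.1 dB.

24.1 dB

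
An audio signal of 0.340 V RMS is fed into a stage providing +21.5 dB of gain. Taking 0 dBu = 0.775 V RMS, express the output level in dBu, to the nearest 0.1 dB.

+14.3 dBu

Input level: 20·log₁₀(0.340/0.775) = -7.16 dBu.
Output: -7.16 + 21.5 = +14.3 dBu.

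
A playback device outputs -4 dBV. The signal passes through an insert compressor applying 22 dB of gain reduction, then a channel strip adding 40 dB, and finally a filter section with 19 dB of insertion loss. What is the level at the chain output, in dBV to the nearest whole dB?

Cascaded gains and losses add directly in dB.
-4 − 22 + 40 − 19 = -5 dBV.

-5 dBV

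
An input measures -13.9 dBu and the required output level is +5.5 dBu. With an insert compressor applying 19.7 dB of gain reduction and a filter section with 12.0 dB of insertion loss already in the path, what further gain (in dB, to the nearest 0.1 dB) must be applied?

51.1 dB

The required make-up gain is the shortfall in the dB sum.
G = +5.5 − (-13.9) + 19.7 + 12.0 = 51.1 dB.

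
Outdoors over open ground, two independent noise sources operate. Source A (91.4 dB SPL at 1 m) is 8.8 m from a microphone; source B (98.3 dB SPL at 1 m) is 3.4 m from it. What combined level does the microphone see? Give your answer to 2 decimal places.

At the listener: L_A = 91.4 − 20·log₁₀(8.8) = 72.510 dB; L_B = 98.3 − 20·log₁₀(3.4) = 87.670 dB.
Combined: 10·log₁₀(10^(72.510/10)+10^(87.670/10)) = 87.80 dB SPL.

87.80 dB SPL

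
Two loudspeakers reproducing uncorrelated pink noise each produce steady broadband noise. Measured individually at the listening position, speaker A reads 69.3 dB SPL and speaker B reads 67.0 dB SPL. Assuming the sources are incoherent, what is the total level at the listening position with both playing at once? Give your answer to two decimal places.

Uncorrelated sources add in intensity (power), not in dB.
L_total = 10·log₁₀(10^(69.3/10) + 10^(67.0/10)) = 10·log₁₀(13520000) = 71.31 dB SPL.

71.31 dB SPL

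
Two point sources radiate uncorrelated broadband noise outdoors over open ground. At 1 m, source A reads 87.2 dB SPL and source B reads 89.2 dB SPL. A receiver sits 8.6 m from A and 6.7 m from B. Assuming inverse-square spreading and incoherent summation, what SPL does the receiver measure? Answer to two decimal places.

74.09 dB SPL

At the listener: L_A = 87.2 − 20·log₁₀(8.6) = 68.510 dB; L_B = 89.2 − 20·log₁₀(6.7) = 72.679 dB.
Combined: 10·log₁₀(10^(68.510/10)+10^(72.679/10)) = 74.09 dB SPL.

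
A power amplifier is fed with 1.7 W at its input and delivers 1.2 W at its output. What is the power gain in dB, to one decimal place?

-1.5 dB

Power ratio → dB uses the 10·log₁₀ form:
10·log₁₀(1.2/1.7) = 10·log₁₀(0.7059) = -1.5 dB.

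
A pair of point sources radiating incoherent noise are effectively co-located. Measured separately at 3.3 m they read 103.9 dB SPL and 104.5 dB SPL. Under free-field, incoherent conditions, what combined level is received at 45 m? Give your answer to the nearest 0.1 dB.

Combined at 3.3 m: 10·log₁₀(10^(103.9/10)+10^(104.5/10)) = 107.22 dB SPL.
Then apply −20·log₁₀(45/3.3) = -22.69 dB → 84.5 dB SPL.

84.5 dB SPL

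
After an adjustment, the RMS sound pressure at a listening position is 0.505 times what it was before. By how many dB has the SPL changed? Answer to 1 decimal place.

SPL change from a pressure ratio uses the 20·log₁₀ form:
20·log₁₀(0.505) = -5.9 dB.

-5.9 dB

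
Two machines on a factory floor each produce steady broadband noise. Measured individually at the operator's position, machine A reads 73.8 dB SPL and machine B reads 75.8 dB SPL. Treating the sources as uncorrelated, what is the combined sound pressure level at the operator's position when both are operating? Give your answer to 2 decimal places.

77.92 dB SPL

Add the sources as powers (linear), then convert back to dB:
L_total = 10·log₁₀(10^(73.8/10) + 10^(75.8/10)) = 10·log₁₀(62010000) = 77.92 dB SPL.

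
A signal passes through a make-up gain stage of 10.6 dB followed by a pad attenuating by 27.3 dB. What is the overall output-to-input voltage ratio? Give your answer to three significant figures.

Net gain = 10.6 + (−27.3) = -16.7 dB.
Voltage ratio = 10^(-16.7/20) = 0.146.

0.146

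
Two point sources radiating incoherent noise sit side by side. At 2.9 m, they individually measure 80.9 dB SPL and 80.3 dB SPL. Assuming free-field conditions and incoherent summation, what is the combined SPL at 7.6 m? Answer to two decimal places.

Combined at 2.9 m: 10·log₁₀(10^(80.9/10)+10^(80.3/10)) = 83.621 dB SPL.
Then apply −20·log₁₀(7.6/2.9) = -8.368 dB → 75.25 dB SPL.

75.25 dB SPL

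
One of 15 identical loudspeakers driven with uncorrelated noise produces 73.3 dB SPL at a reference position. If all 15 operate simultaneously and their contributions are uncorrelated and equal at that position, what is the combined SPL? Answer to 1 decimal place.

85.1 dB SPL

15 equal incoherent sources raise the level by 10·log₁₀(15) = 11.76 dB.
L_total = 73.3 + 11.76 = 85.1 dB SPL.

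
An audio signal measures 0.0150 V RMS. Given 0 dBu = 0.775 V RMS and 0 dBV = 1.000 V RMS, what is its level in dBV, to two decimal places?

-36.48 dBV

dBV = 20·log₁₀(V / 1.000 V).
20·log₁₀(0.0150/1.000) = -36.48 dBV.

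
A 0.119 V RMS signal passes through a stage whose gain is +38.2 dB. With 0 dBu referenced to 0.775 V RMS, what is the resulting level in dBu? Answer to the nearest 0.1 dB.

Input level: 20·log₁₀(0.119/0.775) = -16.28 dBu.
Output: -16.28 + 38.2 = +21.9 dBu.

+21.9 dBu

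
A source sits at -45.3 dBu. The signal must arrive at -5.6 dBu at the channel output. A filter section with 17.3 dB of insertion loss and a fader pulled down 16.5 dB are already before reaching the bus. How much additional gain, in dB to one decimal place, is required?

73.5 dB

The required make-up gain is the shortfall in the dB sum.
G = -5.6 − (-45.3) + 17.3 + 16.5 = 73.5 dB.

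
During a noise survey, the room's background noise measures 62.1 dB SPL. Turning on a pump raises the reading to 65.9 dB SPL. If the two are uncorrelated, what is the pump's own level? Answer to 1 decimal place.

63.6 dB SPL

Subtract intensities: L_src = 10·log₁₀(10^(L_total/10) − 10^(L_bg/10)).
L_src = 10·log₁₀(10^(65.9/10) − 10^(62.1/10)) = 10·log₁₀(2269000) = 63.6 dB SPL.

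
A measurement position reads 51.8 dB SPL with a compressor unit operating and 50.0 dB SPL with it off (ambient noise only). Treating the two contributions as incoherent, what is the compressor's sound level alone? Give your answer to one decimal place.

Remove the background by subtracting linear intensities:
L_src = 10·log₁₀(10^(51.8/10) − 10^(50.0/10)) = 10·log₁₀(51360) = 47.1 dB SPL.

47.1 dB SPL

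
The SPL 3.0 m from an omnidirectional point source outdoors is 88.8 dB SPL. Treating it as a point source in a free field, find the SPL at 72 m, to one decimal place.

For a point source in a free field, ΔL = −20·log₁₀(d₂/d₁).
ΔL = −20·log₁₀(72/3.0) = -27.60 dB, so L₂ = 88.8 + (-27.60) = 61.2 dB SPL.

61.2 dB SPL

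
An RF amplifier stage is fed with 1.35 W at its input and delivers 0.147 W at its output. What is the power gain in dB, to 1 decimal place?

Power ratio → dB uses the 10·log₁₀ form:
10·log₁₀(0.147/1.35) = 10·log₁₀(0.1089) = -9.6 dB.

-9.6 dB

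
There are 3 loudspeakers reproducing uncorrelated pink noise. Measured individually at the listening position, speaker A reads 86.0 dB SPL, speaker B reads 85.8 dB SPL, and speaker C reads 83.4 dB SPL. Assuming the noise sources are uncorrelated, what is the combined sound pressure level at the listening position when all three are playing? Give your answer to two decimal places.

Incoherent sources sum as intensities:
L_total = 10·log₁₀(10^(86.0/10) + 10^(85.8/10) + 10^(83.4/10)) = 10·log₁₀(997100000) = 89.99 dB SPL.

89.99 dB SPL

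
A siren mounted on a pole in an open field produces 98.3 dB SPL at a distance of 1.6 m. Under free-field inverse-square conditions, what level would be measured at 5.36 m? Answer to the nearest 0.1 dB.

Free-field point source: level drops by 20·log₁₀ of the distance ratio.
ΔL = −20·log₁₀(5.36/1.6) = -10.50 dB, so L₂ = 98.3 + (-10.50) = 87.8 dB SPL.

87.8 dB SPL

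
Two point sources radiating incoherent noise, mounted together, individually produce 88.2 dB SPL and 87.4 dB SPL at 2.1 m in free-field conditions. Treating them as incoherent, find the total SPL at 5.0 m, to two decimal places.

83.29 dB SPL

Combined at 2.1 m: 10·log₁₀(10^(88.2/10)+10^(87.4/10)) = 90.829 dB SPL.
Then apply −20·log₁₀(5.0/2.1) = -7.535 dB → 83.29 dB SPL.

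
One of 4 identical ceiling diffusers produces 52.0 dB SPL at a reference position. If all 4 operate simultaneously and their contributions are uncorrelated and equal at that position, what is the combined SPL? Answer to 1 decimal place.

58.0 dB SPL

4 equal incoherent sources raise the level by 10·log₁₀(4) = 6.02 dB.
L_total = 52.0 + 6.02 = 58.0 dB SPL.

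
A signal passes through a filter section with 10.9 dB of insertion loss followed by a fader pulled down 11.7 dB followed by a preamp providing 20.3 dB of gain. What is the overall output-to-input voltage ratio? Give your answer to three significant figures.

Net gain = (−10.9) + (−11.7) + 20.3 = -2.3 dB.
Voltage ratio = 10^(-2.3/20) = 0.767.

0.767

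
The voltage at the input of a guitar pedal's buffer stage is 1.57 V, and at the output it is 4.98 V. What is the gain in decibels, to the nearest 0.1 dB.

For a voltage ratio, dB = 20·log₁₀(V₂/V₁).
20·log₁₀(4.98/1.57) = 20·log₁₀(3.172) = 10.0 dB.

10.0 dB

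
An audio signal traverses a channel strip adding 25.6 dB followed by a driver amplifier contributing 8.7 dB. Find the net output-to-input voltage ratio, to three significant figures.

Net gain = 25.6 + 8.7 = 34.3 dB.
Voltage ratio = 10^(34.3/20) = 51.9.

51.9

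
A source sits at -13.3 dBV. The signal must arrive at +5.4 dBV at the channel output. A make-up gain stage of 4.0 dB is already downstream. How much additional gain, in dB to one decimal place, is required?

14.7 dB

The required make-up gain is the shortfall in the dB sum.
G = +5.4 − (-13.3) − 4.0 = 14.7 dB.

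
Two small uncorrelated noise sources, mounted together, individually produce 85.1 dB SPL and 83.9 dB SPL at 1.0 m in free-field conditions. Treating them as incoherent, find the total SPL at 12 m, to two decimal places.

65.97 dB SPL

Combined at 1.0 m: 10·log₁₀(10^(85.1/10)+10^(83.9/10)) = 87.552 dB SPL.
Then apply −20·log₁₀(12/1.0) = -21.584 dB → 65.97 dB SPL.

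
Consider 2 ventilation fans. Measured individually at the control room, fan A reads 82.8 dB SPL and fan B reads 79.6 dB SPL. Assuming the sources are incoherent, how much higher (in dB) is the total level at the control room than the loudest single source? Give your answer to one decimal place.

1.7 dB

Uncorrelated sources add in intensity (power), not in dB.
L_total = 10·log₁₀(10^(82.8/10) + 10^(79.6/10)) = 84.50 dB SPL.
Excess over the loudest (82.8 dB): 84.50 − 82.8 = 1.7 dB.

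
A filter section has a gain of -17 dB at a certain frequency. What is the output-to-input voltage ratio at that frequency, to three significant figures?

Voltage ratio = 10^(dB/20).
10^(-17/20) = 10^(-0.8500) = 0.141.

0.141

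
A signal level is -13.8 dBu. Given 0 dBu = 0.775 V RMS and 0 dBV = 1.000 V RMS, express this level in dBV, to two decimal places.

-16.01 dBV

The offset between the scales is 20·log₁₀(0.775/1.000) = −2.214 dB.
So dBV = -13.8 − 2.214 = -16.01 dBV.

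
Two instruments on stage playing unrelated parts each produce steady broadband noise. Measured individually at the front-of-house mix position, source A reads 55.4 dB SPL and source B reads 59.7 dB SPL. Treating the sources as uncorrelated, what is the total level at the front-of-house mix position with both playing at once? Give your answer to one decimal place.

Incoherent sources sum as intensities:
L_total = 10·log₁₀(10^(55.4/10) + 10^(59.7/10)) = 10·log₁₀(1280000) = 61.1 dB SPL.

61.1 dB SPL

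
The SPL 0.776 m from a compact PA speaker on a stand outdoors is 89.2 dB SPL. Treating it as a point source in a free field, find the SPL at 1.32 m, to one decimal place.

Inverse-square spreading gives ΔL = −20·log₁₀(d₂/d₁).
ΔL = −20·log₁₀(1.32/0.776) = -4.61 dB, so L₂ = 89.2 + (-4.61) = 84.6 dB SPL.

84.6 dB SPL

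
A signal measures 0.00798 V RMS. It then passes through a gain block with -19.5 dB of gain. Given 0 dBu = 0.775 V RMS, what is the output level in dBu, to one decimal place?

Input level: 20·log₁₀(0.00798/0.775) = -39.75 dBu.
Output: -39.75 − 19.5 = -59.2 dBu.

-59.2 dBu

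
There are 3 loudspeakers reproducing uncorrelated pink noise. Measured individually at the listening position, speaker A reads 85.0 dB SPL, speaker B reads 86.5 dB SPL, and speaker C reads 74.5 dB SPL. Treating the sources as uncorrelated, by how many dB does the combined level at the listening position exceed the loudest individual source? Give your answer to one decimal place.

Add the sources as powers (linear), then convert back to dB:
L_total = 10·log₁₀(10^(85.0/10) + 10^(86.5/10) + 10^(74.5/10)) = 88.98 dB SPL.
Excess over the loudest (86.5 dB): 88.98 − 86.5 = 2.5 dB.

2.5 dB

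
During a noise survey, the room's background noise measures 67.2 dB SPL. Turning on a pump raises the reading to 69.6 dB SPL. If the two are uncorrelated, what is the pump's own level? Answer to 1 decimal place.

Remove the background by subtracting linear intensities:
L_src = 10·log₁₀(10^(69.6/10) − 10^(67.2/10)) = 10·log₁₀(3872000) = 65.9 dB SPL.

65.9 dB SPL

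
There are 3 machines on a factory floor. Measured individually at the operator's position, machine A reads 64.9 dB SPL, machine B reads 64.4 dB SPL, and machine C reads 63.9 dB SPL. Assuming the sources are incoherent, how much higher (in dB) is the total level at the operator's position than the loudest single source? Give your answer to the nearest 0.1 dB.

4.3 dB

Incoherent sources sum as intensities:
L_total = 10·log₁₀(10^(64.9/10) + 10^(64.4/10) + 10^(63.9/10)) = 69.19 dB SPL.
Excess over the loudest (64.9 dB): 69.19 − 64.9 = 4.3 dB.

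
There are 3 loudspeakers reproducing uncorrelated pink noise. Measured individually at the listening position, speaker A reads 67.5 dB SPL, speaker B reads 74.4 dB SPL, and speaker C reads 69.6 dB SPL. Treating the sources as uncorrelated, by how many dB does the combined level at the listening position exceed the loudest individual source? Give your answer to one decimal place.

1.9 dB

Incoherent sources sum as intensities:
L_total = 10·log₁₀(10^(67.5/10) + 10^(74.4/10) + 10^(69.6/10)) = 76.26 dB SPL.
Excess over the loudest (74.4 dB): 76.26 − 74.4 = 1.9 dB.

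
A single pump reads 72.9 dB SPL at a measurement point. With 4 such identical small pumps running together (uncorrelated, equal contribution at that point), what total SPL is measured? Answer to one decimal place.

4 equal incoherent sources raise the level by 10·log₁₀(4) = 6.02 dB.
L_total = 72.9 + 6.02 = 78.9 dB SPL.

78.9 dB SPL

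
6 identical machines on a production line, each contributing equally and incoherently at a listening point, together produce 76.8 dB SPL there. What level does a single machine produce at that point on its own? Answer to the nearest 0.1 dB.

6 equal incoherent sources add 10·log₁₀(6) = 7.78 dB over one source.
L_one = 76.8 − 7.78 = 69.0 dB SPL.

69.0 dB SPL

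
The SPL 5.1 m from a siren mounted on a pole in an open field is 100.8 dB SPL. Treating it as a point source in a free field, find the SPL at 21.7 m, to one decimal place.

Inverse-square spreading gives ΔL = −20·log₁₀(d₂/d₁).
ΔL = −20·log₁₀(21.7/5.1) = -12.58 dB, so L₂ = 100.8 + (-12.58) = 88.2 dB SPL.

88.2 dB SPL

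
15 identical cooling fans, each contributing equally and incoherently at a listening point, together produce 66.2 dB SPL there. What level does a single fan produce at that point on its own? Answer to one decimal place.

54.4 dB SPL

15 equal incoherent sources add 10·log₁₀(15) = 11.76 dB over one source.
L_one = 66.2 − 11.76 = 54.4 dB SPL.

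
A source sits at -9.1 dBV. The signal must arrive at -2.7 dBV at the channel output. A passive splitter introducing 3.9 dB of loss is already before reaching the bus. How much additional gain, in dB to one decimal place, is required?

The required make-up gain is the shortfall in the dB sum.
G = -2.7 − (-9.1) + 3.9 = 10.3 dB.

10.3 dB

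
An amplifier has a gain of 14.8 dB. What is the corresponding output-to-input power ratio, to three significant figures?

Power ratio = 10^(dB/10).
10^(14.8/10) = 10^(1.480) = 30.2.

30.2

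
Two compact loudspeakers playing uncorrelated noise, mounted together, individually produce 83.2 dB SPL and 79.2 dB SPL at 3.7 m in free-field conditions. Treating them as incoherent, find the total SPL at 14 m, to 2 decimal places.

73.10 dB SPL

Combined at 3.7 m: 10·log₁₀(10^(83.2/10)+10^(79.2/10)) = 84.655 dB SPL.
Then apply −20·log₁₀(14/3.7) = -11.559 dB → 73.10 dB SPL.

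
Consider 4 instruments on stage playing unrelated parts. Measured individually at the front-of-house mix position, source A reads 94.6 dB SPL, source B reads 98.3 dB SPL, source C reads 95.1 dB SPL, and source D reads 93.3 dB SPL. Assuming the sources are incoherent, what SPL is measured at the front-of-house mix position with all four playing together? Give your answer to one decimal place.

Uncorrelated sources add in intensity (power), not in dB.
L_total = 10·log₁₀(10^(94.6/10) + 10^(98.3/10) + 10^(95.1/10) + 10^(93.3/10)) = 10·log₁₀(15019000000) = 101.8 dB SPL.

101.8 dB SPL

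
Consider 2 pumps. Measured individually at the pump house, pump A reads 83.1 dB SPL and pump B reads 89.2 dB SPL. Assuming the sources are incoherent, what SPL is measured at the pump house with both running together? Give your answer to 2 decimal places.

Incoherent sources sum as intensities:
L_total = 10·log₁₀(10^(83.1/10) + 10^(89.2/10)) = 10·log₁₀(1036000000) = 90.15 dB SPL.

90.15 dB SPL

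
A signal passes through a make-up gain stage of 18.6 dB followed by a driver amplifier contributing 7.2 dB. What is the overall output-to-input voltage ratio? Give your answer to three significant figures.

19.5

Net gain = 18.6 + 7.2 = 25.8 dB.
Voltage ratio = 10^(25.8/20) = 19.5.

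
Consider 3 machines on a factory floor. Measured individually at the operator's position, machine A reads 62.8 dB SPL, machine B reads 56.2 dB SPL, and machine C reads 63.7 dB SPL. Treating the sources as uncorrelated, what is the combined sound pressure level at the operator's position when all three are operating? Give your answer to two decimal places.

Uncorrelated sources add in intensity (power), not in dB.
L_total = 10·log₁₀(10^(62.8/10) + 10^(56.2/10) + 10^(63.7/10)) = 10·log₁₀(4667000) = 66.69 dB SPL.

66.69 dB SPL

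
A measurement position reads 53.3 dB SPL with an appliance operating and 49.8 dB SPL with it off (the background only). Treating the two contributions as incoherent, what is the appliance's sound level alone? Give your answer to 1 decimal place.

Background correction is a power subtraction:
L_src = 10·log₁₀(10^(53.3/10) − 10^(49.8/10)) = 10·log₁₀(118300) = 50.7 dB SPL.

50.7 dB SPL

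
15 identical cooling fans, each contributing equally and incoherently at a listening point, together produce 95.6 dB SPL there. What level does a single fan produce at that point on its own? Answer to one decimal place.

83.8 dB SPL

15 equal incoherent sources add 10·log₁₀(15) = 11.76 dB over one source.
L_one = 95.6 − 11.76 = 83.8 dB SPL.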